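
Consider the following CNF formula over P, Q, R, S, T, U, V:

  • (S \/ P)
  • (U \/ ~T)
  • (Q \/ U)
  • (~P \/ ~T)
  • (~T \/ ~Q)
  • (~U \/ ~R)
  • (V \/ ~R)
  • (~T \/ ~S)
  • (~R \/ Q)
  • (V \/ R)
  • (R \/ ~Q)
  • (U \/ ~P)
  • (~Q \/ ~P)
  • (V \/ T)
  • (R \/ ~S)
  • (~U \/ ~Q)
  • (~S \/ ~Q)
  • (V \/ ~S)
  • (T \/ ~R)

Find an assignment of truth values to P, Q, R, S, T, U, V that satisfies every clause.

V occurs only positively in the remaining clauses — set V = True.
Try P = True.
  then T is forced to False.
  then U is forced to True.
  then R is forced to False.
  then Q is forced to False.
  then S is forced to False.

P=True  Q=False  R=False  S=False  T=False  U=True  V=True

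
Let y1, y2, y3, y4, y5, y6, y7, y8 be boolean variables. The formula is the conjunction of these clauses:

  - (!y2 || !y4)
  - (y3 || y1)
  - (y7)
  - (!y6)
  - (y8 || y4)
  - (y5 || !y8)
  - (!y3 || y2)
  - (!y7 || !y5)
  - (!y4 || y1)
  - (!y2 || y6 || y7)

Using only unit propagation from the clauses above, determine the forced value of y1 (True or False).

True

Unit clause (y7) sets y7 = True.
(!y6) is a unit clause: y6 = False.
From (!y7 || !y5) and y7 = True: y5 = False.
In (y5 || !y8), y5 is now false; !y8 must hold, so y8 = False.
In (y8 || y4), y8 is now false; y4 must hold, so y4 = True.
In (!y4 || !y2), !y4 is now false; !y2 must hold, so y2 = False.
(y2 || !y3) with y2 = False leaves only !y3, so y3 = False.
(y1 || y3) with y3 = False leaves only y1, so y1 = True.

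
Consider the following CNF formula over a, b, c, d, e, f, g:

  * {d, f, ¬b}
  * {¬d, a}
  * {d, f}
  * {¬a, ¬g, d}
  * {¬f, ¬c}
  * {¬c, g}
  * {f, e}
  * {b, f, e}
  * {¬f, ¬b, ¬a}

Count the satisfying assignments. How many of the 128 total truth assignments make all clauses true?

Case analysis on f and d:
  f=T, d=T: remaining (a,b,c,e,g) ∈ {(T,F,F,F,F); (T,F,F,F,T); (T,F,F,T,F); (T,F,F,T,T)} — 4.
  f=T, d=F: e free; 5 ways for (a,b,c,g) × 2^1 = 10.
  f=F, d=T: b free; 3 ways for (a,c,e,g) × 2^1 = 6.
  f=F, d=F: a clause becomes empty — 0.
Total: 4 + 10 + 6 + 0 = 20.

20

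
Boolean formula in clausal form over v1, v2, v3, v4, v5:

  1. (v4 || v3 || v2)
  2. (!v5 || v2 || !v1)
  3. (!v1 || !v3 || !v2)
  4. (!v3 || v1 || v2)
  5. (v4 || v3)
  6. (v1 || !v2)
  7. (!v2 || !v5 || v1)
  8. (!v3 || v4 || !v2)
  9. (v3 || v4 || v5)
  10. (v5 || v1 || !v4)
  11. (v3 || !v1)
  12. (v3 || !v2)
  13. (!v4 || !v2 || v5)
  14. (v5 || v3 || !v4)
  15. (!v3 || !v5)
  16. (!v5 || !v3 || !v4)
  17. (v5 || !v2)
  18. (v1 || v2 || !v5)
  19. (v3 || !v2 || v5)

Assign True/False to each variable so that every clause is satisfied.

v1=T, v2=F, v3=T, v4=T, v5=F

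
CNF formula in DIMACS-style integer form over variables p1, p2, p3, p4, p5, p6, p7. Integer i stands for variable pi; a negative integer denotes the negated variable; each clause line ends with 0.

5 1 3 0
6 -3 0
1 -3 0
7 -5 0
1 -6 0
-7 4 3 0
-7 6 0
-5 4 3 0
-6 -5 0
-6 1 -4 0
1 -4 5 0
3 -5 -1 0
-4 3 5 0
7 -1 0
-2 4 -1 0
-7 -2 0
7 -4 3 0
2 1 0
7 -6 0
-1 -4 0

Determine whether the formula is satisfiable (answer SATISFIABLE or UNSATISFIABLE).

SATISFIABLE

Set p1 = True and propagate.
  then p7 is forced to True.
  then p6 is forced to True.
  then p5 is forced to False.
  then p2 is forced to False.
  then p4 is forced to False.
  then p3 is forced to True.
Every clause has at least one true literal under this assignment.
So p1 = True, p2 = False, p3 = True, p4 = False, p5 = False, p6 = True, p7 = True is a satisfying assignment.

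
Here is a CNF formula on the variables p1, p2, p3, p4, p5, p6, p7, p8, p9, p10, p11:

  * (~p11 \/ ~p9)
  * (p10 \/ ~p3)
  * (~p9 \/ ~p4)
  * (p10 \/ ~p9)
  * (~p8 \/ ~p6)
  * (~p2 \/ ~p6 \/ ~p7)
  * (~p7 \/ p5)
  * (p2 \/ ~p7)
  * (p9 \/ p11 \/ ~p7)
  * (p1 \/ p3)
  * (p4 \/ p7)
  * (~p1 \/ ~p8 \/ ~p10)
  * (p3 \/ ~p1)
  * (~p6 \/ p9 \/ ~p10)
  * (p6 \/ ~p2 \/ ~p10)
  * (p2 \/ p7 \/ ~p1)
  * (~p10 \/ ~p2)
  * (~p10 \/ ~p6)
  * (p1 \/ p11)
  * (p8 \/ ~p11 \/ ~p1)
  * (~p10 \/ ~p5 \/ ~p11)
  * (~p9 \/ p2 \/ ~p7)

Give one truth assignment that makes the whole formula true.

p1=False, p2=False, p3=True, p4=True, p5=False, p6=False, p7=False, p8=True, p9=False, p10=True, p11=True

Branch on p1: take p1 = False.
  then p3 is forced to True.
  then p10 is forced to True.
  then p2 is forced to False.
  then p7 is forced to False.
  then p4 is forced to True.
  then p9 is forced to False.
  then p6 is forced to False.
  then p11 is forced to True.
  then p5 is forced to False.
p8 is now unconstrained; take p8 = True.
Every clause has at least one true literal under this assignment.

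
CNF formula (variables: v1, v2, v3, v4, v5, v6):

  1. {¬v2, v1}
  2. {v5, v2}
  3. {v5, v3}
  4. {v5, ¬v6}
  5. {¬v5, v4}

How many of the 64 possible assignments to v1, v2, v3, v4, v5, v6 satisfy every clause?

14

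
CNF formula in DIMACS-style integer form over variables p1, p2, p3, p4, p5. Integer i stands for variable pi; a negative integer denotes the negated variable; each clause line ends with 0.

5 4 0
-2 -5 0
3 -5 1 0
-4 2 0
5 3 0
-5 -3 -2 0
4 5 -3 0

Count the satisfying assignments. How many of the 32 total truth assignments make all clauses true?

Satisfying assignments:
  p1=0 p2=0 p3=1 p4=0 p5=1
  p1=0 p2=1 p3=1 p4=1 p5=0
  p1=1 p2=0 p3=0 p4=0 p5=1
  p1=1 p2=0 p3=1 p4=0 p5=1
  p1=1 p2=1 p3=1 p4=1 p5=0
That's 5 in total.

5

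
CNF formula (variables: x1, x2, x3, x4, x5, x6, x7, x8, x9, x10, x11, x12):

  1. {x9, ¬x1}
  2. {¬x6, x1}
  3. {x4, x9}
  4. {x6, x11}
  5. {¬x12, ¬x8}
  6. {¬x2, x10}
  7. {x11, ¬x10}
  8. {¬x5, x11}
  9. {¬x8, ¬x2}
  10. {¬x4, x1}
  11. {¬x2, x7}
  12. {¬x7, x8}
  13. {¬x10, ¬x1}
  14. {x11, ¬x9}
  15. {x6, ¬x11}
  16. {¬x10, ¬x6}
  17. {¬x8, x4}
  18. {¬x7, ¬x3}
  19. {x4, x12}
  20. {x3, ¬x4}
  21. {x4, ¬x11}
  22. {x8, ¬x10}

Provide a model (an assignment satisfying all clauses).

x2 occurs only negated in the remaining clauses — set x2 = False.
Set x1 = True and propagate.
  then x9 is forced to True.
  then x10 is forced to False.
  then x11 is forced to True.
  then x6 is forced to True.
  then x4 is forced to True.
  then x3 is forced to True.
  then x7 is forced to False.
For the remaining variables, x5 = True, x8 = False, x12 = True works.
Every clause has at least one true literal under this assignment.

x1=1, x2=0, x3=1, x4=1, x5=1, x6=1, x7=0, x8=0, x9=1, x10=0, x11=1, x12=1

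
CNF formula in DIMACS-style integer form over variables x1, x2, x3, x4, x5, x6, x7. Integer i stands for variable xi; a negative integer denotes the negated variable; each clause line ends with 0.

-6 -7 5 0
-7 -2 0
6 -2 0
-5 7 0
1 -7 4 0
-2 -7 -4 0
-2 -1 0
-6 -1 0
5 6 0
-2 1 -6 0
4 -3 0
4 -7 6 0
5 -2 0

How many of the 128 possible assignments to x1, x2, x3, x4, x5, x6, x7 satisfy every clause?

9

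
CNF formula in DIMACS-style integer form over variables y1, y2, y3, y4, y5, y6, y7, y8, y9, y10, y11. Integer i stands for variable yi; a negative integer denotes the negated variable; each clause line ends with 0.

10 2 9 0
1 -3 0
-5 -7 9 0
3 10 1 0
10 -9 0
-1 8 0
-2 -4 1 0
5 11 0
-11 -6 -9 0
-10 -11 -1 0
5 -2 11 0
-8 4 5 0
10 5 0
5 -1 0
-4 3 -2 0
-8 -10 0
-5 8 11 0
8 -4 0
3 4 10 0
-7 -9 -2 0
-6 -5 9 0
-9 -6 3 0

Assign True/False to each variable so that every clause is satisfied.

y1=F, y2=T, y3=F, y4=F, y5=F, y6=F, y7=F, y8=F, y9=F, y10=T, y11=T

Pure literal: y6 appears only negated; assign y6 = False.
y7 occurs only negated in the remaining clauses — set y7 = False.
Try y1 = False.
  then y3 is forced to False.
  then y10 is forced to True.
  then y8 is forced to False.
  then y4 is forced to False.
Try y2 = True.
Try y5 = False.
  then y11 is forced to True.
y9 is now unconstrained; take y9 = False.
Every clause has at least one true literal under this assignment.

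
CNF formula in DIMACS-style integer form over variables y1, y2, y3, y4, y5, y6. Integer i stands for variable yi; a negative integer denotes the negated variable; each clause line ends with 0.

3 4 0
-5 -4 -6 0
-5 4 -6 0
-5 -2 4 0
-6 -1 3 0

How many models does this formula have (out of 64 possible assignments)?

Case analysis on y4 and y5:
  y4=T, y5=T: forces y6=F; y1, y2, y3 free → 2^3 = 8.
  y4=T, y5=F: y2 free; 7 ways for (y1,y3,y6) × 2^1 = 14.
  y4=F, y5=T: remaining (y1,y2,y3,y6) ∈ {(F,F,T,F); (T,F,T,F)} — 2.
  y4=F, y5=F: forces y3=T; y1, y2, y6 free → 2^3 = 8.
Total: 8 + 14 + 2 + 8 = 32.

32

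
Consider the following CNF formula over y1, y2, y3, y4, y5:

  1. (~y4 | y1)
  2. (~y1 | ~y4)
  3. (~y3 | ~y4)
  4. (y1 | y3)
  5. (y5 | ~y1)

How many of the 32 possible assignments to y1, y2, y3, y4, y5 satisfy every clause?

8

Case analysis on y1 and y4:
  y1=1, y4=1: a clause becomes empty — 0.
  y1=1, y4=0: remaining (y2,y3,y5) ∈ {(0,0,1); (0,1,1); (1,0,1); (1,1,1)} — 4.
  y1=0, y4=1: a clause becomes empty — 0.
  y1=0, y4=0: remaining (y2,y3,y5) ∈ {(0,1,0); (0,1,1); (1,1,0); (1,1,1)} — 4.
Total: 0 + 4 + 0 + 4 = 8.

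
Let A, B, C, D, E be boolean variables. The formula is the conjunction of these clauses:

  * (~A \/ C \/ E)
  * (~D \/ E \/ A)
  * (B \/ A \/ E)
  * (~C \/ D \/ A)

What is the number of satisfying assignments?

19

Split on A, then E.
  A=T, E=T: B, C, D free → 2^3 = 8.
  A=T, E=F: remaining (B,C,D) ∈ {(F,T,F); (F,T,T); (T,T,F); (T,T,T)} — 4.
  A=F, E=T: B free; 3 ways for (C,D) × 2^1 = 6.
  A=F, E=F: remaining (B,C,D) ∈ {(T,F,F)} — 1.
Total: 8 + 4 + 6 + 1 = 19.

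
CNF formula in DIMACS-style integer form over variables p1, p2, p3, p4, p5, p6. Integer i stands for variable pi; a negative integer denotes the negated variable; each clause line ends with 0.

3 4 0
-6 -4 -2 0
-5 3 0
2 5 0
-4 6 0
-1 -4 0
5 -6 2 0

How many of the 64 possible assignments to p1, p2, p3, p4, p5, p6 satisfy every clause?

Split on p4, then p2.
  p4=T, p2=T: a clause becomes empty — 0.
  p4=T, p2=F: remaining (p1,p3,p5,p6) ∈ {(F,T,T,T)} — 1.
  p4=F, p2=T: forces p3=T; p1, p5, p6 free → 2^3 = 8.
  p4=F, p2=F: remaining (p1,p3,p5,p6) ∈ {(F,T,T,F); (F,T,T,T); (T,T,T,F); (T,T,T,T)} — 4.
Total: 0 + 1 + 8 + 4 = 13.

13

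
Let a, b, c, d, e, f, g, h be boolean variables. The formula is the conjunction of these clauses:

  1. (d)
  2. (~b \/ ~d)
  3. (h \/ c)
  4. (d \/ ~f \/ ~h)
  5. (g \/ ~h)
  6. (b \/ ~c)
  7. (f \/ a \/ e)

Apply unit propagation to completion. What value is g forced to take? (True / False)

(d) stands alone — d = True.
(~d \/ ~b): since d = True, the clause reduces to (~b). b = False.
(b \/ ~c) with b = False leaves only ~c, so c = False.
(c \/ h): since c = False, the clause reduces to (h). h = True.
From (~h \/ g) and h = True: g = True.

True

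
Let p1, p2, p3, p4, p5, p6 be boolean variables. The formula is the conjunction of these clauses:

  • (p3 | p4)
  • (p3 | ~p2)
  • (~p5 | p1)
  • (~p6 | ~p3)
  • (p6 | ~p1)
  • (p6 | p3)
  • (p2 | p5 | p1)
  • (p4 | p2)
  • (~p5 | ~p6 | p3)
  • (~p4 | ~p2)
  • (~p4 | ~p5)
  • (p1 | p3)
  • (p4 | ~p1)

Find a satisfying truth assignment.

p1 = 1, p2 = 0, p3 = 0, p4 = 1, p5 = 0, p6 = 1

Try p1 = True.
  then p6 is forced to True.
  then p3 is forced to False.
  then p4 is forced to True.
  then p2 is forced to False.
  then p5 is forced to False.
Every clause has at least one true literal under this assignment.
Check each clause:
  1. (p3 | p4) — p4 is true.
  2. (~p2 | p3) — ~p2 is true.
  3. (~p5 | p1) — p1 is true.
  4. (~p6 | ~p3) — ~p3 is true.
  5. (~p1 | p6) — p6 is true.
  6. (p3 | p6) — p6 is true.
  7. (p1 | p5 | p2) — p1 is true.
  8. (p2 | p4) — p4 is true.
  9. (p3 | ~p6 | ~p5) — ~p5 is true.
  10. (~p2 | ~p4) — ~p2 is true.
  11. (~p5 | ~p4) — ~p5 is true.
  12. (p1 | p3) — p1 is true.
  13. (~p1 | p4) — p4 is true.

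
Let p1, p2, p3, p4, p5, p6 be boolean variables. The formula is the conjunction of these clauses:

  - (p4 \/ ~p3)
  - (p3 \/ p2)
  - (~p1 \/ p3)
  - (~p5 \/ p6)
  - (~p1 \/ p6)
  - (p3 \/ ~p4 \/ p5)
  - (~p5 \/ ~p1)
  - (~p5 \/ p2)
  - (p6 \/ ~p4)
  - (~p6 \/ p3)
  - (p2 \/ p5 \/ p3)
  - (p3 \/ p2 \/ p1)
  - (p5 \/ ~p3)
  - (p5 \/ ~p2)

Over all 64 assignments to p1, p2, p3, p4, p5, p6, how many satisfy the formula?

The models are:
  p1=F p2=T p3=T p4=T p5=T p6=T
Count: 1.

1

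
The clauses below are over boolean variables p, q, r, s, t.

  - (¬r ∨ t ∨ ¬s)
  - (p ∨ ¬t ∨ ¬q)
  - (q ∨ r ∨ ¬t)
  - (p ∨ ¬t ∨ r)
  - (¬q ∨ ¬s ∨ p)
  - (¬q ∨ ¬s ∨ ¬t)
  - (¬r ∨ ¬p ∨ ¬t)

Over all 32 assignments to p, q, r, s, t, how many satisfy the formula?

14

Case analysis on t and p:
  t=T, p=T: remaining (q,r,s) ∈ {(T,F,F)} — 1.
  t=T, p=F: remaining (q,r,s) ∈ {(F,T,F); (F,T,T)} — 2.
  t=F, p=T: q free; 3 ways for (r,s) × 2^1 = 6.
  t=F, p=F: 5 of the 8 assignments to (q,r,s) work.
Total: 1 + 2 + 6 + 5 = 14.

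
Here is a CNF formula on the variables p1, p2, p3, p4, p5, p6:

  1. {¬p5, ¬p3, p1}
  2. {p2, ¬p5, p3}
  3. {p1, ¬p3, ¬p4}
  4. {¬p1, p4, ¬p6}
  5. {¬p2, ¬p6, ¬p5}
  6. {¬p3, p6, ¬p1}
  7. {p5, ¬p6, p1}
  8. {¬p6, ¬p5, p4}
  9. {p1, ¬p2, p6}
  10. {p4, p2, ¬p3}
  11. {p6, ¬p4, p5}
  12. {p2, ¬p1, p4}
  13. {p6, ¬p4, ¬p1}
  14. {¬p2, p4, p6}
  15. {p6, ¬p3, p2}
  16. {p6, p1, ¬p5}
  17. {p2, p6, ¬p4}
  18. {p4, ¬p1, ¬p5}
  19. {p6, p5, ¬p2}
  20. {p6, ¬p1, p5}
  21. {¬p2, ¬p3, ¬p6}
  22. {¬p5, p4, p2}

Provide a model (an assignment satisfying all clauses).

p1=1, p2=0, p3=1, p4=1, p5=0, p6=1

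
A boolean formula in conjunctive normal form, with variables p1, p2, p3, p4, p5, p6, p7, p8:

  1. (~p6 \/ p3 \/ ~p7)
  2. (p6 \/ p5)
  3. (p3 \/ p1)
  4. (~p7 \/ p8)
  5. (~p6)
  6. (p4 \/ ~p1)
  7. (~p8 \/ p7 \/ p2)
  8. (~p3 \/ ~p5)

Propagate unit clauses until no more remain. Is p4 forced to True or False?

True

(~p6) stands alone — p6 = False.
In (p6 \/ p5), p6 is now false; p5 must hold, so p5 = True.
From (~p3 \/ ~p5) and p5 = True: p3 = False.
(p1 \/ p3) with p3 = False leaves only p1, so p1 = True.
(~p1 \/ p4) with p1 = True leaves only p4, so p4 = True.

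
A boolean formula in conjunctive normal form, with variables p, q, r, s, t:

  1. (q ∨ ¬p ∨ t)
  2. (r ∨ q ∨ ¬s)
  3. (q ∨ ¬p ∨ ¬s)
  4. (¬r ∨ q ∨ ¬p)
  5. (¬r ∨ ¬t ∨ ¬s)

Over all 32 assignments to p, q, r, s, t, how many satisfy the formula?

Case analysis on q and p:
  q=1, p=1: 7 of the 8 assignments to (r,s,t) work.
  q=1, p=0: 7 of the 8 assignments to (r,s,t) work.
  q=0, p=1: remaining (r,s,t) ∈ {(0,0,1)} — 1.
  q=0, p=0: 5 of the 8 assignments to (r,s,t) work.
Total: 7 + 7 + 1 + 5 = 20.

20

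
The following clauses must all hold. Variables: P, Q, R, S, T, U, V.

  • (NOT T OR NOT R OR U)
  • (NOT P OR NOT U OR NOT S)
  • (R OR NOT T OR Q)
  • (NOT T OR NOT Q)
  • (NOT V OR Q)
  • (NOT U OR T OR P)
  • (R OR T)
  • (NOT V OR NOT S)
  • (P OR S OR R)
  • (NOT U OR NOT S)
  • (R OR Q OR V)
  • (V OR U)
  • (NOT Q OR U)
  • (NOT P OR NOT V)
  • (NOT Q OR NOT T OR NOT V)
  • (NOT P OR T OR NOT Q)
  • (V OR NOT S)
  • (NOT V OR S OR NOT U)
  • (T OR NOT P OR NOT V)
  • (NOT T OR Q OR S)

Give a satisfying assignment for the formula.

Branch on P: take P = True.
  then V is forced to False.
  then U is forced to True.
  then S is forced to False.
Try Q = False.
  then R is forced to True.
  then T is forced to False.

P = True  Q = False  R = True  S = False  T = False  U = True  V = False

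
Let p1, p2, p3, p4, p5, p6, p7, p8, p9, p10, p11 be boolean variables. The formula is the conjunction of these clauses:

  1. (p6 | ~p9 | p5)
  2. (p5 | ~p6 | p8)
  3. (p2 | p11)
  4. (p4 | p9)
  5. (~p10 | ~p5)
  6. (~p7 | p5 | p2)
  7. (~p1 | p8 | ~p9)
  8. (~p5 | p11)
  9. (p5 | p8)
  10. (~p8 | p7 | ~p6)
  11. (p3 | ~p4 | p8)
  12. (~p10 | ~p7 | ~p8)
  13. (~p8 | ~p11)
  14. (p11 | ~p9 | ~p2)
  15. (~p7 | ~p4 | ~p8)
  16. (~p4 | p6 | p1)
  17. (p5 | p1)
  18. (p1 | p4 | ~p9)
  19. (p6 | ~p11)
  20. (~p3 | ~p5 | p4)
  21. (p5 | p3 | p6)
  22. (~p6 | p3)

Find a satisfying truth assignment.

p1=T, p2=T, p3=T, p4=T, p5=T, p6=T, p7=T, p8=F, p9=F, p10=F, p11=T

Pure literal: p10 appears only negated; assign p10 = False.
Branch on p1: take p1 = True.
The remaining clauses are satisfied by p2 = True, p3 = True, p4 = True, p5 = True, p6 = True, p7 = True, p8 = False, p9 = False, p11 = True.
Every clause has at least one true literal under this assignment.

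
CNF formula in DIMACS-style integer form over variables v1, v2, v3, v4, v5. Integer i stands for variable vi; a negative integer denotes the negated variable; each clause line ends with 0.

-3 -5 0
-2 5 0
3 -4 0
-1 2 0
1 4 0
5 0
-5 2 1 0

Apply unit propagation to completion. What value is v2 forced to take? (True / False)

True

(v5) is a unit clause: v5 = True.
From (~v5 \/ ~v3) and v5 = True: v3 = False.
In (~v4 \/ v3), v3 is now false; ~v4 must hold, so v4 = False.
From (v4 \/ v1) and v4 = False: v1 = True.
(~v1 \/ v2): since v1 = True, the clause reduces to (v2). v2 = True.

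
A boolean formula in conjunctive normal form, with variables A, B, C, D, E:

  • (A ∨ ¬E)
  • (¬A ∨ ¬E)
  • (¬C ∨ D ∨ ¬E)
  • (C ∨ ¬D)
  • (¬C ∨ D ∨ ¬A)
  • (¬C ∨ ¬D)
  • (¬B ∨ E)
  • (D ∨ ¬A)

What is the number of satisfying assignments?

2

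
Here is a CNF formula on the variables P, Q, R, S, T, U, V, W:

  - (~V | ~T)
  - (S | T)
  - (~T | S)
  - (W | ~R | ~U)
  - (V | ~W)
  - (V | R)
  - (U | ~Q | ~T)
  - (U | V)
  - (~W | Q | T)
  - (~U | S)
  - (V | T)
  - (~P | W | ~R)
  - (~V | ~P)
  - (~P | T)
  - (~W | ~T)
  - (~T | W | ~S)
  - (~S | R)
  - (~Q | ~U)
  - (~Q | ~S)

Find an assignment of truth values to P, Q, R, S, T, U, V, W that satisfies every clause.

P occurs only negated in the remaining clauses — set P = False.
Branch on Q: take Q = False.
Try R = True.
Branch on S: take S = True.
For the remaining variables, T = False, U = False, V = True, W = False works.

P = F, Q = F, R = T, S = T, T = F, U = F, V = T, W = F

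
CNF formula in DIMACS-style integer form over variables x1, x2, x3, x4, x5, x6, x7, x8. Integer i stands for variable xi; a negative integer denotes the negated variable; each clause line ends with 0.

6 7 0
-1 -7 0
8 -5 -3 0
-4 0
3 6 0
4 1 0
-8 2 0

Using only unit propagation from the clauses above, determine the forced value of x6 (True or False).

True

(~x4) stands alone — x4 = False.
From (x1 \/ x4) and x4 = False: x1 = True.
From (~x7 \/ ~x1) and x1 = True: x7 = False.
(x7 \/ x6) with x7 = False leaves only x6, so x6 = True.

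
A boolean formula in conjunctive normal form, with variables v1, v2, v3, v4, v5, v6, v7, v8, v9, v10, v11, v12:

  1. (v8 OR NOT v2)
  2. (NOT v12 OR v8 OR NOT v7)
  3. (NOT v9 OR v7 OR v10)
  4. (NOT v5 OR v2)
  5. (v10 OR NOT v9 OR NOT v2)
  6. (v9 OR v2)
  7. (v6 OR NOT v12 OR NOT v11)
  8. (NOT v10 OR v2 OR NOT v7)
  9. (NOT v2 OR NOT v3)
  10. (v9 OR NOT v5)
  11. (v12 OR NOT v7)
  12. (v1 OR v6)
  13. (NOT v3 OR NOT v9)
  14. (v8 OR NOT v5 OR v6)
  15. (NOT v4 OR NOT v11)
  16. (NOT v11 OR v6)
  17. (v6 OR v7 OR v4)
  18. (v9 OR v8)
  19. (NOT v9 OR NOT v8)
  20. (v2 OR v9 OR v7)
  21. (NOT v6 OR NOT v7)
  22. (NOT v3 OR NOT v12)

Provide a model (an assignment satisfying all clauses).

v1 = False, v2 = True, v3 = False, v4 = False, v5 = False, v6 = True, v7 = False, v8 = True, v9 = False, v10 = False, v11 = True, v12 = False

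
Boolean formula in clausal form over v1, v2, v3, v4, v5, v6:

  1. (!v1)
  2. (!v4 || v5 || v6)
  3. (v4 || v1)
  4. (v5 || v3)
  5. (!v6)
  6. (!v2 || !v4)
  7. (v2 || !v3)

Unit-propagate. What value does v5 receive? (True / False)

(!v1) is a unit clause: v1 = False.
(v1 || v4): since v1 = False, the clause reduces to (v4). v4 = True.
(!v6) stands alone — v6 = False.
From (!v4 || v6 || v5) and v4 = True, v6 = False: v5 = True.

True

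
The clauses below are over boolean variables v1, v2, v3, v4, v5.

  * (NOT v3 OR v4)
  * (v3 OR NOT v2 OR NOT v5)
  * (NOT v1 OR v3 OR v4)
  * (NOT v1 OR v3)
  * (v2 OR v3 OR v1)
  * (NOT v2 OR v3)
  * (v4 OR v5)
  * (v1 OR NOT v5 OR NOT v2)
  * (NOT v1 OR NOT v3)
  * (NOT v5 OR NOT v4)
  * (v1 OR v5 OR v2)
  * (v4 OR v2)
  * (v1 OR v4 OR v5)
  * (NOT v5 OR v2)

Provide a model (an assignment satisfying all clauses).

Branch on v1: take v1 = False.
Try v2 = True.
  then v3 is forced to True.
  then v4 is forced to True.
  then v5 is forced to False.
Every clause has at least one true literal under this assignment.

v1=False, v2=True, v3=True, v4=True, v5=False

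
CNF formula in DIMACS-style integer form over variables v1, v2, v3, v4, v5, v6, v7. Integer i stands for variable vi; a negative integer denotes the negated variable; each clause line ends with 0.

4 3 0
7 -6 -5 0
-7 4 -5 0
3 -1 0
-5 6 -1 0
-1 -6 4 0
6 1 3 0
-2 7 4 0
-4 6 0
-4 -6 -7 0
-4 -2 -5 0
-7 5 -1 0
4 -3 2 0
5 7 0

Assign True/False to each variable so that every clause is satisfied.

v1 = False  v2 = True  v3 = True  v4 = False  v5 = False  v6 = False  v7 = True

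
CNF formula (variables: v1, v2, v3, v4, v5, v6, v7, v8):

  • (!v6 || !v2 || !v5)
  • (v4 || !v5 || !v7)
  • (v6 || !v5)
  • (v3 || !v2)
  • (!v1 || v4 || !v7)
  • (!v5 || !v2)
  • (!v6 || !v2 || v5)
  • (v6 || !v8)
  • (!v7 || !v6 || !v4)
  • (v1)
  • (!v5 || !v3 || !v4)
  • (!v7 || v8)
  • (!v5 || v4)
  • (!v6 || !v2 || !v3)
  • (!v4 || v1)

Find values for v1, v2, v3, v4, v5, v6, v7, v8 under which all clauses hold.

v1=T, v2=F, v3=F, v4=T, v5=T, v6=T, v7=F, v8=F

Check each clause:
  1. (!v5 || !v2 || !v6) — !v2 is true.
  2. (!v5 || !v7 || v4) — !v7 is true.
  3. (v6 || !v5) — v6 is true.
  4. (v3 || !v2) — !v2 is true.
  5. (!v7 || v4 || !v1) — !v7 is true.
  6. (!v5 || !v2) — !v2 is true.
  7. (v5 || !v6 || !v2) — v5 is true.
  8. (!v8 || v6) — !v8 is true.
  9. (!v6 || !v7 || !v4) — !v7 is true.
  10. (v1) — v1 is true.
  11. (!v3 || !v5 || !v4) — !v3 is true.
  12. (v8 || !v7) — !v7 is true.
  13. (v4 || !v5) — v4 is true.
  14. (!v2 || !v6 || !v3) — !v3 is true.
  15. (v1 || !v4) — v1 is true.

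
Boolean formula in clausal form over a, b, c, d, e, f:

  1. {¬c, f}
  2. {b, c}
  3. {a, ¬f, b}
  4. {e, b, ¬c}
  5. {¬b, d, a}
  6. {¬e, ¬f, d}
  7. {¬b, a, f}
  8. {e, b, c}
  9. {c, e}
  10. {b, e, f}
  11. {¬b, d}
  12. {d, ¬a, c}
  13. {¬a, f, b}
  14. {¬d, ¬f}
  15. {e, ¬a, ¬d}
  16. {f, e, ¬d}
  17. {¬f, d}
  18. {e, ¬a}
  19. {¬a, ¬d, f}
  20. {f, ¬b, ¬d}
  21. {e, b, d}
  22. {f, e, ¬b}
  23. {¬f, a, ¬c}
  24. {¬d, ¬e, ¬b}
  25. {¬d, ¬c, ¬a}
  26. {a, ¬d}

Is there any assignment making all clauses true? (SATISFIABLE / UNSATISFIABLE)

d = True:
  propagation gives f=False, c=False, b=True; an empty clause results — contradiction.
d = False:
  propagation gives b=False, c=True, f=True; an empty clause results — contradiction.
Every branch closes, so no satisfying assignment exists.

UNSATISFIABLE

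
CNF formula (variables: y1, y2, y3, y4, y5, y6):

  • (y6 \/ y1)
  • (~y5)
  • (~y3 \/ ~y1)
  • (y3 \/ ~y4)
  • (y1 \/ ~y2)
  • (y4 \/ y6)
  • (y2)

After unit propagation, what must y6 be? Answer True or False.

True

(~y5) is a unit clause: y5 = False.
(y2) is a unit clause: y2 = True.
(y1 \/ ~y2): since y2 = True, the clause reduces to (y1). y1 = True.
From (~y3 \/ ~y1) and y1 = True: y3 = False.
(y3 \/ ~y4): since y3 = False, the clause reduces to (~y4). y4 = False.
(y6 \/ y4): since y4 = False, the clause reduces to (y6). y6 = True.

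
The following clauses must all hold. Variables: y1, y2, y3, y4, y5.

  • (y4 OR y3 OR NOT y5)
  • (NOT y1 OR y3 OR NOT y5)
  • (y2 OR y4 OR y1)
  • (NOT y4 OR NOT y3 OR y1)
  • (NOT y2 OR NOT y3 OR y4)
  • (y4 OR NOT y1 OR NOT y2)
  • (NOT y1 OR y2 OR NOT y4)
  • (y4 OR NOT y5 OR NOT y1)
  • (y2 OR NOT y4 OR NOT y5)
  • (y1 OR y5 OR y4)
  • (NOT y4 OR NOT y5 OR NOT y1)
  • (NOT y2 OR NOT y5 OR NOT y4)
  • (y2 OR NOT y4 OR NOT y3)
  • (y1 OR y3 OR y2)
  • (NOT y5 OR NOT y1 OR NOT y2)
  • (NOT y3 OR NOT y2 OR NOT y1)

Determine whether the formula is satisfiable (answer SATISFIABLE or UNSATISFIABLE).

SATISFIABLE

Try y1 = True.
Branch on y2: take y2 = False.
  then y4 is forced to False.
  then y5 is forced to False.
y3 is now unconstrained; take y3 = True.
So y1=True, y2=False, y3=True, y4=False, y5=False is a satisfying assignment.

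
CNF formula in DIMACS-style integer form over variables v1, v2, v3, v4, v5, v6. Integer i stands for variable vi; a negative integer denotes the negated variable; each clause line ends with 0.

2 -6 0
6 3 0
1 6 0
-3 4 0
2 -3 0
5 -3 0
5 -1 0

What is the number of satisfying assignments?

Case analysis on v3 and v6:
  v3=1, v6=1: remaining (v1,v2,v4,v5) ∈ {(0,1,1,1); (1,1,1,1)} — 2.
  v3=1, v6=0: remaining (v1,v2,v4,v5) ∈ {(1,1,1,1)} — 1.
  v3=0, v6=1: v4 free; 3 ways for (v1,v2,v5) × 2^1 = 6.
  v3=0, v6=0: a clause becomes empty — 0.
Total: 2 + 1 + 6 + 0 = 9.

9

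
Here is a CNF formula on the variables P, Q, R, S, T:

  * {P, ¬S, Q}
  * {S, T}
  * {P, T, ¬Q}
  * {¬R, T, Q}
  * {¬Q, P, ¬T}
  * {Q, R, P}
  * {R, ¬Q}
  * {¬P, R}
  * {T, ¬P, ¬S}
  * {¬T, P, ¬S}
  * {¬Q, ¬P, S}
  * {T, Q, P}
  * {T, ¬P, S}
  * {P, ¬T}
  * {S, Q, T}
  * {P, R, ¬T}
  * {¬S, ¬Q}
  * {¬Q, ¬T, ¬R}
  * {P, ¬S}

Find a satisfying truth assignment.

P = T, Q = F, R = T, S = F, T = T

Check each clause:
  1. {Q, P, ¬S} — P is true.
  2. {S, T} — T is true.
  3. {¬Q, T, P} — P is true.
  4. {Q, T, ¬R} — T is true.
  5. {P, ¬T, ¬Q} — P is true.
  6. {R, Q, P} — P is true.
  7. {¬Q, R} — R is true.
  8. {R, ¬P} — R is true.
  9. {T, ¬S, ¬P} — ¬S is true.
  10. {P, ¬S, ¬T} — P is true.
  11. {¬Q, ¬P, S} — ¬Q is true.
  12. {T, Q, P} — P is true.
  13. {¬P, T, S} — T is true.
  14. {P, ¬T} — P is true.
  15. {Q, S, T} — T is true.
  16. {P, ¬T, R} — R is true.
  17. {¬Q, ¬S} — ¬S is true.
  18. {¬T, ¬Q, ¬R} — ¬Q is true.
  19. {¬S, P} — P is true.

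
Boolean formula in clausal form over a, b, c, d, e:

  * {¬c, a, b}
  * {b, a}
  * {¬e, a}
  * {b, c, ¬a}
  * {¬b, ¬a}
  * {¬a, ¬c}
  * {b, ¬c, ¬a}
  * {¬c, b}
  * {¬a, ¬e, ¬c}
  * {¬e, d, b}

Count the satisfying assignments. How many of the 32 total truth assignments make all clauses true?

4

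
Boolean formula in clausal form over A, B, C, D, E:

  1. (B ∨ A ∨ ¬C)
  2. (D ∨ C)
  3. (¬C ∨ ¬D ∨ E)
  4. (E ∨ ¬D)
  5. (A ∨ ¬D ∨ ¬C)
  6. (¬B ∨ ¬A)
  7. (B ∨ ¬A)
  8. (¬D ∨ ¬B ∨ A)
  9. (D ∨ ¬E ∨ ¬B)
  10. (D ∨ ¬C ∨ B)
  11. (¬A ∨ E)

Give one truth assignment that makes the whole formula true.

A=False, B=True, C=True, D=False, E=False

Check each clause:
  1. (B ∨ ¬C ∨ A) — B is true.
  2. (D ∨ C) — C is true.
  3. (¬D ∨ E ∨ ¬C) — ¬D is true.
  4. (E ∨ ¬D) — ¬D is true.
  5. (¬D ∨ A ∨ ¬C) — ¬D is true.
  6. (¬A ∨ ¬B) — ¬A is true.
  7. (B ∨ ¬A) — B is true.
  8. (¬D ∨ A ∨ ¬B) — ¬D is true.
  9. (D ∨ ¬E ∨ ¬B) — ¬E is true.
  10. (D ∨ B ∨ ¬C) — B is true.
  11. (E ∨ ¬A) — ¬A is true.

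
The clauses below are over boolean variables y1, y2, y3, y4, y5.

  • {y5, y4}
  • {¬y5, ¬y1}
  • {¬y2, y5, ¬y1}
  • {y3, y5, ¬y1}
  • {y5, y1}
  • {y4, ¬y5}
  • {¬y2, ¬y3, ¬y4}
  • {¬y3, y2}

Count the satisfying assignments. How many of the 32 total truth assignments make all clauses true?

2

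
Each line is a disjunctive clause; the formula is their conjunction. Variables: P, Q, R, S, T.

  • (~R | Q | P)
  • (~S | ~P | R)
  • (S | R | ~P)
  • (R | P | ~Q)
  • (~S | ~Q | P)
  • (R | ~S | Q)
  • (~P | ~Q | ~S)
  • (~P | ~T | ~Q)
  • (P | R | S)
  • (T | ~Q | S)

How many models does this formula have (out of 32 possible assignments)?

The models are:
  P=0 Q=1 R=1 S=0 T=1
  P=1 Q=0 R=1 S=0 T=0
  P=1 Q=0 R=1 S=0 T=1
  P=1 Q=0 R=1 S=1 T=0
  P=1 Q=0 R=1 S=1 T=1
That's 5 in total.

5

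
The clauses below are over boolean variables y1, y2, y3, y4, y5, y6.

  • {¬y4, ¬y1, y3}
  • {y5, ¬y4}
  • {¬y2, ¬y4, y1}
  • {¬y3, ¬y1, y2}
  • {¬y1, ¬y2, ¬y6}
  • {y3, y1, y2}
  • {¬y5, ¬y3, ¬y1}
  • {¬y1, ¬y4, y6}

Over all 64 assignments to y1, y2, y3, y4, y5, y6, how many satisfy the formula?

Split on y1, then y2.
  y1=T, y2=T: remaining (y3,y4,y5,y6) ∈ {(F,F,F,F); (F,F,T,F); (T,F,F,F)} — 3.
  y1=T, y2=F: remaining (y3,y4,y5,y6) ∈ {(F,F,F,F); (F,F,F,T); (F,F,T,F); (F,F,T,T)} — 4.
  y1=F, y2=T: forces y4=F; y3, y5, y6 free → 2^3 = 8.
  y1=F, y2=F: y6 free; 3 ways for (y3,y4,y5) × 2^1 = 6.
Total: 3 + 4 + 8 + 6 = 21.

21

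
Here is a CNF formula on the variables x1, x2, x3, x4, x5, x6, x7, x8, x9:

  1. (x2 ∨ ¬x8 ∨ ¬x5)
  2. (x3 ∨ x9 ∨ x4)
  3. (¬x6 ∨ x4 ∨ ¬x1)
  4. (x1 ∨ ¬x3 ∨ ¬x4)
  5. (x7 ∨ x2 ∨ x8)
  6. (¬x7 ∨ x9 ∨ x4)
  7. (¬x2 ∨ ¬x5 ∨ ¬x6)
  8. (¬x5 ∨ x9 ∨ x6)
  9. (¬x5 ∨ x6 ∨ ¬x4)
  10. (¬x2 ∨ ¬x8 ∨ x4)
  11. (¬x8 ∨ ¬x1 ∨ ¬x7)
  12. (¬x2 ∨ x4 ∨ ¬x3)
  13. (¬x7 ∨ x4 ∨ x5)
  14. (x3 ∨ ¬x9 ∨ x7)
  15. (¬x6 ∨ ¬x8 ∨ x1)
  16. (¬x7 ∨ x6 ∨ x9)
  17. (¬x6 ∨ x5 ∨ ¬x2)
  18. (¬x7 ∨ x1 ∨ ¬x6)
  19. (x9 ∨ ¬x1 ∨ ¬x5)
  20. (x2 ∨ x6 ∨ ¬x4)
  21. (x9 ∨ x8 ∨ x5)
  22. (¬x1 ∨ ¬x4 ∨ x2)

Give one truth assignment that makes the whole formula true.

Try x1 = False.
Try x2 = True.
Set x3 = False and propagate.
For the remaining variables, x4 = True, x5 = False, x6 = False, x7 = False, x8 = True, x9 = False works.
Check each clause:
  1. (¬x8 ∨ ¬x5 ∨ x2) — x2 is true.
  2. (x3 ∨ x4 ∨ x9) — x4 is true.
  3. (¬x1 ∨ ¬x6 ∨ x4) — ¬x6 is true.
  4. (¬x3 ∨ ¬x4 ∨ x1) — ¬x3 is true.
  5. (x8 ∨ x7 ∨ x2) — x8 is true.
  6. (x9 ∨ x4 ∨ ¬x7) — x4 is true.
  7. (¬x6 ∨ ¬x5 ∨ ¬x2) — ¬x6 is true.
  8. (x6 ∨ ¬x5 ∨ x9) — ¬x5 is true.
  9. (¬x4 ∨ x6 ∨ ¬x5) — ¬x5 is true.
  10. (¬x8 ∨ ¬x2 ∨ x4) — x4 is true.
  11. (¬x8 ∨ ¬x1 ∨ ¬x7) — ¬x7 is true.
  12. (¬x3 ∨ x4 ∨ ¬x2) — x4 is true.
  13. (¬x7 ∨ x4 ∨ x5) — ¬x7 is true.
  14. (x7 ∨ x3 ∨ ¬x9) — ¬x9 is true.
  15. (¬x6 ∨ x1 ∨ ¬x8) — ¬x6 is true.
  16. (x6 ∨ ¬x7 ∨ x9) — ¬x7 is true.
  17. (x5 ∨ ¬x6 ∨ ¬x2) — ¬x6 is true.
  18. (¬x7 ∨ x1 ∨ ¬x6) — ¬x6 is true.
  19. (x9 ∨ ¬x1 ∨ ¬x5) — ¬x5 is true.
  20. (x2 ∨ ¬x4 ∨ x6) — x2 is true.
  21. (x5 ∨ x8 ∨ x9) — x8 is true.
  22. (¬x1 ∨ x2 ∨ ¬x4) — x2 is true.

x1 = 0, x2 = 1, x3 = 0, x4 = 1, x5 = 0, x6 = 0, x7 = 0, x8 = 1, x9 = 0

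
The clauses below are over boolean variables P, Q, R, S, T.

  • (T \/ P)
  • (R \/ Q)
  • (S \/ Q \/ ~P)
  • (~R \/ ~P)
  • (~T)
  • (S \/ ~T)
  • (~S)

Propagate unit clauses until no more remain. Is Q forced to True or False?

True

Unit clause (~T) sets T = False.
(P \/ T) with T = False leaves only P, so P = True.
(~R \/ ~P): since P = True, the clause reduces to (~R). R = False.
In (Q \/ R), R is now false; Q must hold, so Q = True.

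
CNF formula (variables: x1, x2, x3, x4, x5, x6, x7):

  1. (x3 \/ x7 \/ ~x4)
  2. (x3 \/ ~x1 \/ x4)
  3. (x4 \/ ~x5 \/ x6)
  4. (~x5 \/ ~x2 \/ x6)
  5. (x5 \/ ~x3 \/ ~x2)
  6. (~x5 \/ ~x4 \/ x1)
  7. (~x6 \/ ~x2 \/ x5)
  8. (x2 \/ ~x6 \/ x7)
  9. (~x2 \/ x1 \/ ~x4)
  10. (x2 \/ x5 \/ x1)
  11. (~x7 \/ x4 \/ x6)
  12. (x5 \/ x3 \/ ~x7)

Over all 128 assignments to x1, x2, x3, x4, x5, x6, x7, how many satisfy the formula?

23

Split on x5, then x2.
  x5=1, x2=1: 9 of the 32 assignments to (x1,x3,x4,x6,x7) work.
  x5=1, x2=0: 8 of the 32 assignments to (x1,x3,x4,x6,x7) work.
  x5=0, x2=1: remaining (x1,x3,x4,x6,x7) ∈ {(0,0,0,0,0)} — 1.
  x5=0, x2=0: 5 of the 32 assignments to (x1,x3,x4,x6,x7) work.
Total: 9 + 8 + 1 + 5 = 23.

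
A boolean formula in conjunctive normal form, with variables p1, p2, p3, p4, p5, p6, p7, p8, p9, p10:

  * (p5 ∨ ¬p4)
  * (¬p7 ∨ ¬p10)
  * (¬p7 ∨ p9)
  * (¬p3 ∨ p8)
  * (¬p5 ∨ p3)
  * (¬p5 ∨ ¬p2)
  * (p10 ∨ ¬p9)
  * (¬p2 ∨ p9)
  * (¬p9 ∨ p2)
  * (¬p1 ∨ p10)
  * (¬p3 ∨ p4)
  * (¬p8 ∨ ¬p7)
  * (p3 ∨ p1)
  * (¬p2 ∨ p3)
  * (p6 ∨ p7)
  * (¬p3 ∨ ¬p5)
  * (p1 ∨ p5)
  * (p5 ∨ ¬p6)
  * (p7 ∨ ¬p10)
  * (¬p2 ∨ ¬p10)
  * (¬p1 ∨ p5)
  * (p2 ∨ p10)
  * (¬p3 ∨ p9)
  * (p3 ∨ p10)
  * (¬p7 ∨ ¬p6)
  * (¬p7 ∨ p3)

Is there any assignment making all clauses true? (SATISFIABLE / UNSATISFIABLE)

UNSATISFIABLE

p3 = True:
  propagation gives p8=True, p4=True, p5=True; an empty clause results — contradiction.
p3 = False:
  propagation gives p5=False, p4=False, p1=True; an empty clause results — contradiction.
Every branch closes, so no satisfying assignment exists.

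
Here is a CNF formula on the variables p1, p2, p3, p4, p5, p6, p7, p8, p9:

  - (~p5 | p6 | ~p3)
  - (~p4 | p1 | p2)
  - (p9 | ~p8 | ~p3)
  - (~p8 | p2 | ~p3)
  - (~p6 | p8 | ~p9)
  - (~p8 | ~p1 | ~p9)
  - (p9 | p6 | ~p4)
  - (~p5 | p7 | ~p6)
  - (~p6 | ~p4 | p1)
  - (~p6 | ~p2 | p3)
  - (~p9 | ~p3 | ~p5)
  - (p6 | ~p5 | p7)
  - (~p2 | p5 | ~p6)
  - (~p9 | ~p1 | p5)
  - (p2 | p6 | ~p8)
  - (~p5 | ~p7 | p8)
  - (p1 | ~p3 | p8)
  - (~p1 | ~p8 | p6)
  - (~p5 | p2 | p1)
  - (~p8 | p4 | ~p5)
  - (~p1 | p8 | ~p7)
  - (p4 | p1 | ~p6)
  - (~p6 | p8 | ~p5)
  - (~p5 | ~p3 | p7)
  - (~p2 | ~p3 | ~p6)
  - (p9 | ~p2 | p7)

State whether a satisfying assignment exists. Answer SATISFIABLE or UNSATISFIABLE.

SATISFIABLE

Set p1 = False and propagate.
The remaining clauses are satisfied by p2 = True, p3 = True, p4 = False, p5 = False, p6 = False, p7 = False, p8 = True, p9 = True.
Every clause has at least one true literal under this assignment.
So p1=False  p2=True  p3=True  p4=False  p5=False  p6=False  p7=False  p8=True  p9=True is a satisfying assignment.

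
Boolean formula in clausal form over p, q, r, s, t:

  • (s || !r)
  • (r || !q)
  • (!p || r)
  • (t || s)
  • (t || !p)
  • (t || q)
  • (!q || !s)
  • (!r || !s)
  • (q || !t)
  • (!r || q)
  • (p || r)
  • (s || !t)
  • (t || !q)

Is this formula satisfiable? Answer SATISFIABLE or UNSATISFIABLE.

UNSATISFIABLE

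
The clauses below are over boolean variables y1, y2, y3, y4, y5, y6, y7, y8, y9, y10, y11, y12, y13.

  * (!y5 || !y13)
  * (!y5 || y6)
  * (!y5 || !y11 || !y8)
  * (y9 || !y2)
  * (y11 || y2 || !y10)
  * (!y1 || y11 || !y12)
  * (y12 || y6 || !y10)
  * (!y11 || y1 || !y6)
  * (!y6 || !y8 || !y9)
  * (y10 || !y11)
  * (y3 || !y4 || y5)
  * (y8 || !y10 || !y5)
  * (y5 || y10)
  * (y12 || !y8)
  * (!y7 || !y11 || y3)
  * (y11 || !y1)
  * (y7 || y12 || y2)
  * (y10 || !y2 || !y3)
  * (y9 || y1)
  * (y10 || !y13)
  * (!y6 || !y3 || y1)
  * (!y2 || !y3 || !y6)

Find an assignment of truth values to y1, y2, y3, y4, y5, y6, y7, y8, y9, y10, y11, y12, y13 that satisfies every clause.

y1 = False, y2 = True, y3 = True, y4 = False, y5 = False, y6 = False, y7 = True, y8 = True, y9 = True, y10 = True, y11 = True, y12 = True, y13 = True

y4 occurs only negated in the remaining clauses — set y4 = False.
Branch on y1: take y1 = False.
  then y9 is forced to True.
Branch on y2: take y2 = True.
The remaining clauses are satisfied by y3 = True, y5 = False, y6 = False, y7 = True, y8 = True, y10 = True, y11 = True, y12 = True, y13 = True.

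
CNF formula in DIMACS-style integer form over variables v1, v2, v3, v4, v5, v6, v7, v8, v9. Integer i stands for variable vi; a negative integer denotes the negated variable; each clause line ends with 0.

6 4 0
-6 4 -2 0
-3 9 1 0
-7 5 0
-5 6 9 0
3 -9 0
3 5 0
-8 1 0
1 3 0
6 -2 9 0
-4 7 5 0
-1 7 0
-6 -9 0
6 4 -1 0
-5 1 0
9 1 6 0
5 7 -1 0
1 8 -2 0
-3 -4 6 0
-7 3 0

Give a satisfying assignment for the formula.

v1=T, v2=T, v3=T, v4=T, v5=T, v6=T, v7=T, v8=F, v9=F

Check each clause:
  1. (v4 ∨ v6) — v4 is true.
  2. (¬v2 ∨ ¬v6 ∨ v4) — v4 is true.
  3. (¬v3 ∨ v1 ∨ v9) — v1 is true.
  4. (¬v7 ∨ v5) — v5 is true.
  5. (v9 ∨ ¬v5 ∨ v6) — v6 is true.
  6. (¬v9 ∨ v3) — v3 is true.
  7. (v5 ∨ v3) — v3 is true.
  8. (¬v8 ∨ v1) — ¬v8 is true.
  9. (v1 ∨ v3) — v1 is true.
  10. (v6 ∨ v9 ∨ ¬v2) — v6 is true.
  11. (v7 ∨ v5 ∨ ¬v4) — v5 is true.
  12. (v7 ∨ ¬v1) — v7 is true.
  13. (¬v9 ∨ ¬v6) — ¬v9 is true.
  14. (v4 ∨ ¬v1 ∨ v6) — v4 is true.
  15. (v1 ∨ ¬v5) — v1 is true.
  16. (v9 ∨ v1 ∨ v6) — v6 is true.
  17. (v7 ∨ ¬v1 ∨ v5) — v5 is true.
  18. (¬v2 ∨ v1 ∨ v8) — v1 is true.
  19. (v6 ∨ ¬v3 ∨ ¬v4) — v6 is true.
  20. (¬v7 ∨ v3) — v3 is true.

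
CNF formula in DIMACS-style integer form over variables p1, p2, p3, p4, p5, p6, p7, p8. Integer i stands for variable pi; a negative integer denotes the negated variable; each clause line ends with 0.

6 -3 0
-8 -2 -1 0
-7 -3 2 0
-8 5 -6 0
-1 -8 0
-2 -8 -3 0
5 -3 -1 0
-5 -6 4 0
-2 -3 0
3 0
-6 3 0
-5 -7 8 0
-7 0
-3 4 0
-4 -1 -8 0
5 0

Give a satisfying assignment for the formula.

p1=F, p2=F, p3=T, p4=T, p5=T, p6=T, p7=F, p8=T

(p3) is a unit clause, so p3 = True.
Unit propagation: (p6) forces p6 = True.
(¬p2) is a unit clause, so p2 = False.
The clause (¬p7) is unit: p7 must be False.
The clause (p4) is unit: p4 must be True.
Unit propagation: (p5) forces p5 = True.
p1 occurs only negated in the remaining clauses — set p1 = False.
p8 is now unconstrained; take p8 = True.
Check each clause:
  1. {p6, ¬p3} — p6 is true.
  2. {¬p8, ¬p1, ¬p2} — ¬p1 is true.
  3. {¬p7, ¬p3, p2} — ¬p7 is true.
  4. {¬p6, ¬p8, p5} — p5 is true.
  5. {¬p8, ¬p1} — ¬p1 is true.
  6. {¬p2, ¬p3, ¬p8} — ¬p2 is true.
  7. {p5, ¬p3, ¬p1} — p5 is true.
  8. {¬p6, p4, ¬p5} — p4 is true.
  9. {¬p3, ¬p2} — ¬p2 is true.
  10. {p3} — p3 is true.
  11. {¬p6, p3} — p3 is true.
  12. {¬p7, p8, ¬p5} — p8 is true.
  13. {¬p7} — ¬p7 is true.
  14. {¬p3, p4} — p4 is true.
  15. {¬p4, ¬p1, ¬p8} — ¬p1 is true.
  16. {p5} — p5 is true.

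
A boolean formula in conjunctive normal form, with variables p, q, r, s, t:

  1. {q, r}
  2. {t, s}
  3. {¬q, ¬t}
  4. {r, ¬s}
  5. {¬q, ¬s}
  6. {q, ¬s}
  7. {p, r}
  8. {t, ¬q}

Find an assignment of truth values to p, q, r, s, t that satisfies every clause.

p=True, q=False, r=True, s=False, t=True

p occurs only positively in the remaining clauses — set p = True.
Pure literal: r appears only positively; assign r = True.
Branch on q: take q = False.
  then s is forced to False.
  then t is forced to True.
Every clause has at least one true literal under this assignment.
Check each clause:
  1. {r, q} — r is true.
  2. {s, t} — t is true.
  3. {¬t, ¬q} — ¬q is true.
  4. {¬s, r} — r is true.
  5. {¬q, ¬s} — ¬s is true.
  6. {¬s, q} — ¬s is true.
  7. {r, p} — p is true.
  8. {t, ¬q} — t is true.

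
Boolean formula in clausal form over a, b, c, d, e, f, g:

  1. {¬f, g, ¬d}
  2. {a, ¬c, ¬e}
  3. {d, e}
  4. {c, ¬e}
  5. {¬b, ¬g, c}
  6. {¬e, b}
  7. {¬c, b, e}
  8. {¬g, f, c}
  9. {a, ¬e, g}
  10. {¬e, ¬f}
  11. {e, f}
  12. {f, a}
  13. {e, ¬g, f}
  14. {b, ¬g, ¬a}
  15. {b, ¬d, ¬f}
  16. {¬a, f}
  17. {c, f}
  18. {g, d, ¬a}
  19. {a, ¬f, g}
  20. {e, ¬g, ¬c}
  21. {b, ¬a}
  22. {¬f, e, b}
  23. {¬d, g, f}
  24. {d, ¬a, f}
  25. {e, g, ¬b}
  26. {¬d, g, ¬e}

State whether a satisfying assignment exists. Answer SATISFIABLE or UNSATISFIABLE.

e = True:
  propagation gives c=True, a=True, b=True, f=False; an empty clause results — contradiction.
e = False:
  propagation gives d=True, f=True, g=True, b=True; an empty clause results — contradiction.
Every branch closes, so no satisfying assignment exists.

UNSATISFIABLE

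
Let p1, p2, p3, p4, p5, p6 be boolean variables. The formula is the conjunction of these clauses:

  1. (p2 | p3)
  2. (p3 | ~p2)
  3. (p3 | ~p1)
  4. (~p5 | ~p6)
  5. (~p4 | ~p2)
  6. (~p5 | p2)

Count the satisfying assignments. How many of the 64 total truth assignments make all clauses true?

14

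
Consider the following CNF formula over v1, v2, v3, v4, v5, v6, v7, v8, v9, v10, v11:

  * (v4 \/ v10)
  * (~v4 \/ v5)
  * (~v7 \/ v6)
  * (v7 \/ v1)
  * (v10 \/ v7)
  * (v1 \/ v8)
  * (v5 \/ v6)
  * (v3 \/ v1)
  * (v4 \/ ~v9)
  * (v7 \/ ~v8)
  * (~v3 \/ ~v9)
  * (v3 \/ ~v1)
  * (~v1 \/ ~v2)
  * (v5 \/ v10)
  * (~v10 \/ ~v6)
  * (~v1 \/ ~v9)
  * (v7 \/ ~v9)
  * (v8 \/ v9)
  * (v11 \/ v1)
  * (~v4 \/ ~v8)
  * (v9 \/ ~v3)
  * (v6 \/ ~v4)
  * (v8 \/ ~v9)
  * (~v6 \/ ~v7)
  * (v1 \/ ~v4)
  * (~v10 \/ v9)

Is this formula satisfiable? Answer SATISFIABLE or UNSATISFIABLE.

UNSATISFIABLE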